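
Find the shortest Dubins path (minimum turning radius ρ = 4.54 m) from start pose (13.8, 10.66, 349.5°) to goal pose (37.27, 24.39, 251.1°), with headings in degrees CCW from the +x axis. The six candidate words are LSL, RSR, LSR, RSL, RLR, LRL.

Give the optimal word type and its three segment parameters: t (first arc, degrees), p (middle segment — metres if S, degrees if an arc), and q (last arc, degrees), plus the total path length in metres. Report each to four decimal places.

LSR: t = 66.1212°, p = 19.2212 m, q = 164.5212°, L = 37.4969 m

Let ψ = atan2(Δy, Δx) = atan2(13.73, 23.47) = 30.3277° be the start→goal bearing.
Normalize: d = |goal − start| / ρ = 27.191061/4.54 = 5.989220, α = (θ_start − ψ) mod 360° = 319.1723° = 5.570607 rad, β = (θ_goal − ψ) mod 360° = 220.7723° = 3.853203 rad.
Common terms: sin α = -0.653787, cos α = 0.756679, sin β = -0.653054, cos β = -0.757311, cos(α−β) = -0.146083, d² = 35.870762. Work in radians in the unit-radius frame; every candidate has L = ρ·(t + p + q).
LSL: p² = 2 + d² − 2cos(α−β) + 2d(sin α − sin β) = 38.154153; p = √p² = 6.176905; φ = atan2(cos β − cos α, d + sin α − sin β) = -0.247628 rad; t = (φ − α) mod 2π = 0.464950 rad, q = (β − φ) mod 2π = 4.100831 rad → L = 4.54·(0.464950 + 6.176905 + 4.100831) = 4.54·10.742686 = 48.771795 m
RSR: p² = 2 + d² − 2cos(α−β) + 2d(sin β − sin α) = 38.171704; p = √p² = 6.178325; φ = atan2(cos α − cos β, d − sin α + sin β) = 0.247570 rad; t = (α − φ) mod 2π = 5.323037 rad, q = (φ − β) mod 2π = 2.677552 rad → L = 4.54·(5.323037 + 6.178325 + 2.677552) = 4.54·14.178915 = 64.372272 m
LSR: p² = d² − 2 + 2cos(α−β) + 2d(sin α + sin β) = 17.924678; p = √p² = 4.233755; φ = atan2(−cos α − cos β, d + sin α + sin β) − atan2(−2, p) = 0.441455 rad; t = (φ − α) mod 2π = 1.154033 rad, q = (φ − β) mod 2π = 2.871437 rad → L = 4.54·(1.154033 + 4.233755 + 2.871437) = 4.54·8.259225 = 37.496881 m
RSL: p² = d² − 2 + 2cos(α−β) − 2d(sin α + sin β) = 49.232514; p = √p² = 7.016589; φ = atan2(cos α + cos β, d − sin α − sin β) − atan2(2, p) = -0.277762 rad; t = (α − φ) mod 2π = 5.848369 rad, q = (β − φ) mod 2π = 4.130965 rad → L = 4.54·(5.848369 + 7.016589 + 4.130965) = 4.54·16.995922 = 77.161486 m
RLR: c = (6 − d² + 2cos(α−β) + 2d(sin α − sin β))/8 = -3.771463, |c| > 1 → infeasible
LRL: c = (6 − d² + 2cos(α−β) − 2d(sin α − sin β))/8 = -3.769269, |c| > 1 → infeasible
Shortest: LSR with L = 37.496881 m ≈ 37.4969 m
Convert LSR to answer units (arcs ×180/π): t = 1.154033·180/π = 66.1212°, p = ρ·p = 4.54·4.233755 = 19.2212 m, q = 2.871437·180/π = 164.5212°, L = 37.4969 m.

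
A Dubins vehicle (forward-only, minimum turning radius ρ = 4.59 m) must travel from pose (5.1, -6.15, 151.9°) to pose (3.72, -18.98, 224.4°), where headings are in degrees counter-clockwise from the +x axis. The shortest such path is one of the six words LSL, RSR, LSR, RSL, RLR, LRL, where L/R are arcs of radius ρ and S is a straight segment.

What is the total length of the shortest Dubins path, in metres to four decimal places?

33.9930 m

Let ψ = atan2(Δy, Δx) = atan2(-12.83, -1.38) = -96.1392° be the start→goal bearing.
Normalize: d = |goal − start| / ρ = 12.904003/4.59 = 2.811330, α = (θ_start − ψ) mod 360° = 248.0392° = 4.329100 rad, β = (θ_goal − ψ) mod 360° = 320.5392° = 5.594464 rad.
Common terms: sin α = -0.927440, cos α = -0.373973, sin β = -0.635551, cos β = 0.772059, cos(α−β) = 0.300706, d² = 7.903575. Work in radians in the unit-radius frame; every candidate has L = ρ·(t + p + q).
LSL: p² = 2 + d² − 2cos(α−β) + 2d(sin α − sin β) = 7.660971; p = √p² = 2.767846; φ = atan2(cos β − cos α, d + sin α − sin β) = 0.426901 rad; t = (φ − α) mod 2π = 2.380986 rad, q = (β − φ) mod 2π = 5.167563 rad → L = 4.59·(2.380986 + 2.767846 + 5.167563) = 4.59·10.316395 = 47.352253 m
RSR: p² = 2 + d² − 2cos(α−β) + 2d(sin β − sin α) = 10.943355; p = √p² = 3.308074; φ = atan2(cos α − cos β, d − sin α + sin β) = -0.353768 rad; t = (α − φ) mod 2π = 4.682868 rad, q = (φ − β) mod 2π = 0.334954 rad → L = 4.59·(4.682868 + 3.308074 + 0.334954) = 4.59·8.325896 = 38.215862 m
LSR: p² = d² − 2 + 2cos(α−β) + 2d(sin α + sin β) = -2.283176 < 0 → infeasible
RSL: p² = d² − 2 + 2cos(α−β) − 2d(sin α + sin β) = 15.293149; p = √p² = 3.910646; φ = atan2(cos α + cos β, d − sin α − sin β) − atan2(2, p) = -0.381990 rad; t = (α − φ) mod 2π = 4.711090 rad, q = (β − φ) mod 2π = 5.976454 rad → L = 4.59·(4.711090 + 3.910646 + 5.976454) = 4.59·14.598189 = 67.005689 m
RLR: c = (6 − d² + 2cos(α−β) + 2d(sin α − sin β))/8 = -0.367919; p = 2π − arccos c = 4.335619 rad; φ = atan2(cos α − cos β, d − sin α + sin β) = -0.353768 rad; t = (α − φ + p/2) mod 2π = 0.567492 rad, q = (α − β − t + p) mod 2π = 2.502763 rad → L = 4.59·(0.567492 + 4.335619 + 2.502763) = 4.59·7.405873 = 33.992959 m
LRL: c = (6 − d² + 2cos(α−β) − 2d(sin α − sin β))/8 = 0.042379; p = 2π − arccos c = 4.754780 rad; φ = atan2(cos β − cos α, d + sin α − sin β) = 0.426901 rad; t = (φ − α + p/2) mod 2π = 4.758377 rad, q = (β − α − t + p) mod 2π = 1.261767 rad → L = 4.59·(4.758377 + 4.754780 + 1.261767) = 4.59·10.774924 = 49.456902 m
Shortest: RLR with L = 33.992959 m ≈ 33.9930 m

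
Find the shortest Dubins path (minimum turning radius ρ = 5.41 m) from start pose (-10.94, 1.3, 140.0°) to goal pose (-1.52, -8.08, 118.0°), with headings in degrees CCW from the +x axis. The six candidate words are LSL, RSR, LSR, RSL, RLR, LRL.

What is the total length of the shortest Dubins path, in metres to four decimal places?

43.1578 m

Let ψ = atan2(Δy, Δx) = atan2(-9.38, 9.42) = -44.8781° be the start→goal bearing.
Normalize: d = |goal − start| / ρ = 13.293638/5.41 = 2.457234, α = (θ_start − ψ) mod 360° = 184.8781° = 3.226731 rad, β = (θ_goal − ψ) mod 360° = 162.8781° = 2.842759 rad.
Common terms: sin α = -0.085036, cos α = -0.996378, sin β = 0.294406, cos β = -0.955681, cos(α−β) = 0.927184, d² = 6.038000. Work in radians in the unit-radius frame; every candidate has L = ρ·(t + p + q).
LSL: p² = 2 + d² − 2cos(α−β) + 2d(sin α − sin β) = 4.318878; p = √p² = 2.078191; φ = atan2(cos β − cos α, d + sin α − sin β) = 0.019584 rad; t = (φ − α) mod 2π = 3.076038 rad, q = (β − φ) mod 2π = 2.823175 rad → L = 5.41·(3.076038 + 2.078191 + 2.823175) = 5.41·7.977404 = 43.157756 m
RSR: p² = 2 + d² − 2cos(α−β) + 2d(sin β − sin α) = 8.048387; p = √p² = 2.836968; φ = atan2(cos α − cos β, d − sin α + sin β) = -0.014346 rad; t = (α − φ) mod 2π = 3.241077 rad, q = (φ − β) mod 2π = 3.426080 rad → L = 5.41·(3.241077 + 2.836968 + 3.426080) = 5.41·9.504126 = 51.417320 m
LSR: p² = d² − 2 + 2cos(α−β) + 2d(sin α + sin β) = 6.921309; p = √p² = 2.630838; φ = atan2(−cos α − cos β, d + sin α + sin β) − atan2(−2, p) = 1.281913 rad; t = (φ − α) mod 2π = 4.338367 rad, q = (φ − β) mod 2π = 4.722339 rad → L = 5.41·(4.338367 + 2.630838 + 4.722339) = 5.41·11.691544 = 63.251252 m
RSL: p² = d² − 2 + 2cos(α−β) − 2d(sin α + sin β) = 4.863427; p = √p² = 2.205318; φ = atan2(cos α + cos β, d − sin α − sin β) − atan2(2, p) = -1.451696 rad; t = (α − φ) mod 2π = 4.678428 rad, q = (β − φ) mod 2π = 4.294455 rad → L = 5.41·(4.678428 + 2.205318 + 4.294455) = 5.41·11.178201 = 60.474069 m
RLR: c = (6 − d² + 2cos(α−β) + 2d(sin α − sin β))/8 = -0.006048; p = 2π − arccos c = 4.706341 rad; φ = atan2(cos α − cos β, d − sin α + sin β) = -0.014346 rad; t = (α − φ + p/2) mod 2π = 5.594248 rad, q = (α − β − t + p) mod 2π = 5.779251 rad → L = 5.41·(5.594248 + 4.706341 + 5.779251) = 5.41·16.079839 = 86.991928 m
LRL: c = (6 − d² + 2cos(α−β) − 2d(sin α − sin β))/8 = 0.460140; p = 2π − arccos c = 5.190542 rad; φ = atan2(cos β − cos α, d + sin α − sin β) = 0.019584 rad; t = (φ − α + p/2) mod 2π = 5.671309 rad, q = (β − α − t + p) mod 2π = 5.418446 rad → L = 5.41·(5.671309 + 5.190542 + 5.418446) = 5.41·16.280297 = 88.076407 m
Shortest: LSL with L = 43.157756 m ≈ 43.1578 m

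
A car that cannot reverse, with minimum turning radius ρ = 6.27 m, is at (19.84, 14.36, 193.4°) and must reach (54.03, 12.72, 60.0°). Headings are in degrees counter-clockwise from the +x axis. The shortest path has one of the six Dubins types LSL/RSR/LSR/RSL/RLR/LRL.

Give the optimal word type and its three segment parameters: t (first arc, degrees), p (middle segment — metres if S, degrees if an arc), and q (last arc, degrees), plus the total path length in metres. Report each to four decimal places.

LSL: t = 182.1417°, p = 28.3433 m, q = 44.4583°, L = 53.1406 m

Let ψ = atan2(Δy, Δx) = atan2(-1.64, 34.19) = -2.7462° be the start→goal bearing.
Normalize: d = |goal − start| / ρ = 34.229311/6.27 = 5.459220, α = (θ_start − ψ) mod 360° = 196.1462° = 3.423397 rad, β = (θ_goal − ψ) mod 360° = 62.7462° = 1.095128 rad.
Common terms: sin α = -0.278090, cos α = -0.960555, sin β = 0.888987, cos β = 0.457933, cos(α−β) = -0.687088, d² = 29.803085. Work in radians in the unit-radius frame; every candidate has L = ρ·(t + p + q).
LSL: p² = 2 + d² − 2cos(α−β) + 2d(sin α − sin β) = 20.434606; p = √p² = 4.520465; φ = atan2(cos β − cos α, d + sin α − sin β) = 0.319185 rad; t = (φ − α) mod 2π = 3.178973 rad, q = (β − φ) mod 2π = 0.775943 rad → L = 6.27·(3.178973 + 4.520465 + 0.775943) = 6.27·8.475381 = 53.140641 m
RSR: p² = 2 + d² − 2cos(α−β) + 2d(sin β − sin α) = 45.919915; p = √p² = 6.776423; φ = atan2(cos α − cos β, d − sin α + sin β) = -0.210887 rad; t = (α − φ) mod 2π = 3.634284 rad, q = (φ − β) mod 2π = 4.977171 rad → L = 6.27·(3.634284 + 6.776423 + 4.977171) = 6.27·15.387878 = 96.481995 m
LSR: p² = d² − 2 + 2cos(α−β) + 2d(sin α + sin β) = 33.098956; p = √p² = 5.753169; φ = atan2(−cos α − cos β, d + sin α + sin β) − atan2(−2, p) = 0.417180 rad; t = (φ − α) mod 2π = 3.276968 rad, q = (φ − β) mod 2π = 5.605237 rad → L = 6.27·(3.276968 + 5.753169 + 5.605237) = 6.27·14.635375 = 91.763801 m
RSL: p² = d² − 2 + 2cos(α−β) − 2d(sin α + sin β) = 19.758864; p = √p² = 4.445094; φ = atan2(cos α + cos β, d − sin α − sin β) − atan2(2, p) = -0.526100 rad; t = (α − φ) mod 2π = 3.949497 rad, q = (β − φ) mod 2π = 1.621228 rad → L = 6.27·(3.949497 + 4.445094 + 1.621228) = 6.27·10.015819 = 62.799184 m
RLR: c = (6 − d² + 2cos(α−β) + 2d(sin α − sin β))/8 = -4.739989, |c| > 1 → infeasible
LRL: c = (6 − d² + 2cos(α−β) − 2d(sin α − sin β))/8 = -1.554326, |c| > 1 → infeasible
Shortest: LSL with L = 53.140641 m ≈ 53.1406 m
Convert LSL to answer units (arcs ×180/π): t = 3.178973·180/π = 182.1417°, p = ρ·p = 6.27·4.520465 = 28.3433 m, q = 0.775943·180/π = 44.4583°, L = 53.1406 m.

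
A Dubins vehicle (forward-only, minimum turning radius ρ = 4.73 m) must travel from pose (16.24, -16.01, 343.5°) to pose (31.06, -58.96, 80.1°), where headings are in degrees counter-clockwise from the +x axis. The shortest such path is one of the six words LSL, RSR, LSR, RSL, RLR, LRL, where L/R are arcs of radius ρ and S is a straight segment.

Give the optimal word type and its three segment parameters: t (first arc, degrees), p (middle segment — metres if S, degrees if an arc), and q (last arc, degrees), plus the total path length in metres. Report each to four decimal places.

Let ψ = atan2(Δy, Δx) = atan2(-42.95, 14.82) = -70.9629° be the start→goal bearing.
Normalize: d = |goal − start| / ρ = 45.434952/4.73 = 9.605698, α = (θ_start − ψ) mod 360° = 54.4629° = 0.950557 rad, β = (θ_goal − ψ) mod 360° = 151.0629° = 2.636545 rad.
Common terms: sin α = 0.813739, cos α = 0.581230, sin β = 0.483849, cos β = -0.875151, cos(α−β) = -0.114937, d² = 92.269438. Work in radians in the unit-radius frame; every candidate has L = ρ·(t + p + q).
LSL: p² = 2 + d² − 2cos(α−β) + 2d(sin α − sin β) = 100.836955; p = √p² = 10.041761; φ = atan2(cos β − cos α, d + sin α − sin β) = -0.145546 rad; t = (φ − α) mod 2π = 5.187083 rad, q = (β − φ) mod 2π = 2.782090 rad → L = 4.73·(5.187083 + 10.041761 + 2.782090) = 4.73·18.010934 = 85.191717 m
RSR: p² = 2 + d² − 2cos(α−β) + 2d(sin β − sin α) = 88.161669; p = √p² = 9.389445; φ = atan2(cos α − cos β, d − sin α + sin β) = 0.155737 rad; t = (α − φ) mod 2π = 0.794819 rad, q = (φ − β) mod 2π = 3.802378 rad → L = 4.73·(0.794819 + 9.389445 + 3.802378) = 4.73·13.986642 = 66.156816 m
LSR: p² = d² − 2 + 2cos(α−β) + 2d(sin α + sin β) = 114.968052; p = √p² = 10.722316; φ = atan2(−cos α − cos β, d + sin α + sin β) − atan2(−2, p) = 0.211358 rad; t = (φ − α) mod 2π = 5.543987 rad, q = (φ − β) mod 2π = 3.857999 rad → L = 4.73·(5.543987 + 10.722316 + 3.857999) = 4.73·20.124301 = 95.187946 m
RSL: p² = d² − 2 + 2cos(α−β) − 2d(sin α + sin β) = 65.111075; p = √p² = 8.069143; φ = atan2(cos α + cos β, d − sin α − sin β) − atan2(2, p) = -0.278324 rad; t = (α − φ) mod 2π = 1.228881 rad, q = (β − φ) mod 2π = 2.914869 rad → L = 4.73·(1.228881 + 8.069143 + 2.914869) = 4.73·12.212893 = 57.766985 m
RLR: c = (6 − d² + 2cos(α−β) + 2d(sin α − sin β))/8 = -10.020209, |c| > 1 → infeasible
LRL: c = (6 − d² + 2cos(α−β) − 2d(sin α − sin β))/8 = -11.604619, |c| > 1 → infeasible
Shortest: RSL with L = 57.766985 m ≈ 57.7670 m
Convert RSL to answer units (arcs ×180/π): t = 1.228881·180/π = 70.4097°, p = ρ·p = 4.73·8.069143 = 38.1670 m, q = 2.914869·180/π = 167.0097°, L = 57.7670 m.

RSL: t = 70.4097°, p = 38.1670 m, q = 167.0097°, L = 57.7670 m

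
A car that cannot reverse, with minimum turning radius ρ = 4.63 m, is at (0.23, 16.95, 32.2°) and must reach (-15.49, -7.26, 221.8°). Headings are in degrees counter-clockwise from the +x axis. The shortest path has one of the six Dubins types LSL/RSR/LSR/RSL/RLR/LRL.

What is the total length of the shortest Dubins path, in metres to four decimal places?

40.9024 m

Let ψ = atan2(Δy, Δx) = atan2(-24.21, -15.72) = -122.9964° be the start→goal bearing.
Normalize: d = |goal − start| / ρ = 28.865940/4.63 = 6.234544, α = (θ_start − ψ) mod 360° = 155.1964° = 2.708688 rad, β = (θ_goal − ψ) mod 360° = 344.7964° = 6.017833 rad.
Common terms: sin α = 0.419509, cos α = -0.907751, sin β = -0.262250, cos β = 0.965000, cos(α−β) = -0.985996, d² = 38.869543. Work in radians in the unit-radius frame; every candidate has L = ρ·(t + p + q).
LSL: p² = 2 + d² − 2cos(α−β) + 2d(sin α − sin β) = 51.342444; p = √p² = 7.165364; φ = atan2(cos β − cos α, d + sin α − sin β) = 0.264433 rad; t = (φ − α) mod 2π = 3.838930 rad, q = (β − φ) mod 2π = 5.753400 rad → L = 4.63·(3.838930 + 7.165364 + 5.753400) = 4.63·16.757694 = 77.588122 m
RSR: p² = 2 + d² − 2cos(α−β) + 2d(sin β − sin α) = 34.340625; p = √p² = 5.860087; φ = atan2(cos α − cos β, d − sin α + sin β) = -0.325283 rad; t = (α − φ) mod 2π = 3.033972 rad, q = (φ − β) mod 2π = 6.223255 rad → L = 4.63·(3.033972 + 5.860087 + 6.223255) = 4.63·15.117314 = 69.993163 m
LSR: p² = d² − 2 + 2cos(α−β) + 2d(sin α + sin β) = 36.858431; p = √p² = 6.071114; φ = atan2(−cos α − cos β, d + sin α + sin β) − atan2(−2, p) = 0.309276 rad; t = (φ − α) mod 2π = 3.883773 rad, q = (φ − β) mod 2π = 0.574629 rad → L = 4.63·(3.883773 + 6.071114 + 0.574629) = 4.63·10.529516 = 48.751660 m
RSL: p² = d² − 2 + 2cos(α−β) − 2d(sin α + sin β) = 32.936670; p = √p² = 5.739048; φ = atan2(cos α + cos β, d − sin α − sin β) − atan2(2, p) = -0.325909 rad; t = (α − φ) mod 2π = 3.034597 rad, q = (β − φ) mod 2π = 0.060556 rad → L = 4.63·(3.034597 + 5.739048 + 0.060556) = 4.63·8.834201 = 40.902353 m
RLR: c = (6 − d² + 2cos(α−β) + 2d(sin α − sin β))/8 = -3.292578, |c| > 1 → infeasible
LRL: c = (6 − d² + 2cos(α−β) − 2d(sin α − sin β))/8 = -5.417806, |c| > 1 → infeasible
Shortest: RSL with L = 40.902353 m ≈ 40.9024 m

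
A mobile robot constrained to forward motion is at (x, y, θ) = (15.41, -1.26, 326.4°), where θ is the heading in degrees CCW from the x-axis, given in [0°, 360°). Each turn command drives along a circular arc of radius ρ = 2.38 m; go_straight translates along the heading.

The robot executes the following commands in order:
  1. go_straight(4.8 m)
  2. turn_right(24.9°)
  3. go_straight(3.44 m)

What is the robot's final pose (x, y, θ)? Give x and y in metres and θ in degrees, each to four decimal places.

set_pose: (x, y, θ) = (15.4100, -1.2600, 326.4000°), ρ = 2.38
go_straight(4.8): x += 4.8·cos θ, y += 4.8·sin θ → (19.4080, -3.9163, 326.4000°)
turn_right(24.9°): centre at ρ to the right, rotate −24.9° → (20.1202, -4.6551, 301.5000°)
go_straight(3.44): x += 3.44·cos θ, y += 3.44·sin θ → (21.9176, -7.5882, 301.5000°)

(21.9176, -7.5882, 301.5000°)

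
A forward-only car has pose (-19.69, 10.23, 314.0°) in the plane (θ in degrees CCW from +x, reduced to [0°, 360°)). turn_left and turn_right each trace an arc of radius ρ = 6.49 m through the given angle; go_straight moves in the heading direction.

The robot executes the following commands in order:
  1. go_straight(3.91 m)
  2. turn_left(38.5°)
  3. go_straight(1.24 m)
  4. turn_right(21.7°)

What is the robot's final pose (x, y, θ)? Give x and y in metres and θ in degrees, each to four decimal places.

(-9.6040, 4.5602, 330.8000°)

set_pose: (x, y, θ) = (-19.6900, 10.2300, 314.0000°), ρ = 6.49
go_straight(3.91): x += 3.91·cos θ, y += 3.91·sin θ → (-16.9739, 7.4174, 314.0000°)
turn_left(38.5°): centre at ρ to the left, rotate +38.5° → (-13.1525, 5.4912, 352.5000°)
go_straight(1.24): x += 1.24·cos θ, y += 1.24·sin θ → (-11.9231, 5.3294, 352.5000°)
turn_right(21.7°): centre at ρ to the right, rotate −21.7° → (-9.6040, 4.5602, 330.8000°)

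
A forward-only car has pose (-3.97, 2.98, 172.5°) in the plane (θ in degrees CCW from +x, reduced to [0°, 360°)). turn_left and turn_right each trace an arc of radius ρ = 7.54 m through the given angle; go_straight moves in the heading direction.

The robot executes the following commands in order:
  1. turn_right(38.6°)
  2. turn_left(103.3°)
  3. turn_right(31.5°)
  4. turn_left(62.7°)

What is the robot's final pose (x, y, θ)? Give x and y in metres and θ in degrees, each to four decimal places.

set_pose: (x, y, θ) = (-3.9700, 2.9800, 172.5000°), ρ = 7.54
turn_right(38.6°): centre at ρ to the right, rotate −38.6° → (-8.4188, 5.2272, 133.9000°)
turn_left(103.3°): centre at ρ to the left, rotate +103.3° → (-20.1896, 4.0835, 237.2000°)
turn_right(31.5°): centre at ρ to the right, rotate −31.5° → (-23.2577, 1.3738, 205.7000°)
turn_left(62.7°): centre at ρ to the left, rotate +62.7° → (-27.5250, -5.2098, 268.4000°)

(-27.5250, -5.2098, 268.4000°)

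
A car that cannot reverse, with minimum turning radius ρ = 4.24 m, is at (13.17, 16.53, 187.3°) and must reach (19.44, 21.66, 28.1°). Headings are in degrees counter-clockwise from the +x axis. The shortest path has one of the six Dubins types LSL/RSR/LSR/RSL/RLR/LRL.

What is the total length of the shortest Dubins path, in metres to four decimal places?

Let ψ = atan2(Δy, Δx) = atan2(5.13, 6.27) = 39.2894° be the start→goal bearing.
Normalize: d = |goal − start| / ρ = 8.101222/4.24 = 1.910666, α = (θ_start − ψ) mod 360° = 148.0106° = 2.583272 rad, β = (θ_goal − ψ) mod 360° = 348.8106° = 6.087893 rad.
Common terms: sin α = 0.529762, cos α = -0.848146, sin β = -0.194053, cos β = 0.980991, cos(α−β) = -0.934826, d² = 3.650643. Work in radians in the unit-radius frame; every candidate has L = ρ·(t + p + q).
LSL: p² = 2 + d² − 2cos(α−β) + 2d(sin α − sin β) = 10.286233; p = √p² = 3.207216; φ = atan2(cos β − cos α, d + sin α − sin β) = 0.606895 rad; t = (φ − α) mod 2π = 4.306808 rad, q = (β − φ) mod 2π = 5.480999 rad → L = 4.24·(4.306808 + 3.207216 + 5.480999) = 4.24·12.995022 = 55.098894 m
RSR: p² = 2 + d² − 2cos(α−β) + 2d(sin β − sin α) = 4.754356; p = √p² = 2.180449; φ = atan2(cos α − cos β, d − sin α + sin β) = -0.995224 rad; t = (α − φ) mod 2π = 3.578497 rad, q = (φ − β) mod 2π = 5.483253 rad → L = 4.24·(3.578497 + 2.180449 + 5.483253) = 4.24·11.242198 = 47.666920 m
LSR: p² = d² − 2 + 2cos(α−β) + 2d(sin α + sin β) = 1.063849; p = √p² = 1.031430; φ = atan2(−cos α − cos β, d + sin α + sin β) − atan2(−2, p) = 1.035587 rad; t = (φ − α) mod 2π = 4.735500 rad, q = (φ − β) mod 2π = 1.230879 rad → L = 4.24·(4.735500 + 1.031430 + 1.230879) = 4.24·6.997810 = 29.670713 m
RSL: p² = d² − 2 + 2cos(α−β) − 2d(sin α + sin β) = -1.501865 < 0 → infeasible
RLR: c = (6 − d² + 2cos(α−β) + 2d(sin α − sin β))/8 = 0.405706; p = 2π − arccos c = 5.130140 rad; φ = atan2(cos α − cos β, d − sin α + sin β) = -0.995224 rad; t = (α − φ + p/2) mod 2π = 6.143566 rad, q = (α − β − t + p) mod 2π = 1.765137 rad → L = 4.24·(6.143566 + 5.130140 + 1.765137) = 4.24·13.038843 = 55.284696 m
LRL: c = (6 − d² + 2cos(α−β) − 2d(sin α − sin β))/8 = -0.285779; p = 2π − arccos c = 4.422570 rad; φ = atan2(cos β − cos α, d + sin α − sin β) = 0.606895 rad; t = (φ − α + p/2) mod 2π = 0.234907 rad, q = (β − α − t + p) mod 2π = 1.409098 rad → L = 4.24·(0.234907 + 4.422570 + 1.409098) = 4.24·6.066575 = 25.722278 m
Shortest: LRL with L = 25.722278 m ≈ 25.7223 m

25.7223 m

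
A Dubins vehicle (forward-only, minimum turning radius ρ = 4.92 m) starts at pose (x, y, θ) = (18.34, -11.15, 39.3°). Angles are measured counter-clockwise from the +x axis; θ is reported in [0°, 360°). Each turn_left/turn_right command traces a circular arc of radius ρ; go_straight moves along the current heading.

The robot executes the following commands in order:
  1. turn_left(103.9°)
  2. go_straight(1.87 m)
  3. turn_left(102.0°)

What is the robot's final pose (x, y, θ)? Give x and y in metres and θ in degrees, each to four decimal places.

set_pose: (x, y, θ) = (18.3400, -11.1500, 39.3000°), ρ = 4.92
turn_left(103.9°): centre at ρ to the left, rotate +103.9° → (18.1710, -3.4031, 143.2000°)
go_straight(1.87): x += 1.87·cos θ, y += 1.87·sin θ → (16.6736, -2.2829, 143.2000°)
turn_left(102.0°): centre at ρ to the left, rotate +102.0° → (9.2601, -4.1588, 245.2000°)

(9.2601, -4.1588, 245.2000°)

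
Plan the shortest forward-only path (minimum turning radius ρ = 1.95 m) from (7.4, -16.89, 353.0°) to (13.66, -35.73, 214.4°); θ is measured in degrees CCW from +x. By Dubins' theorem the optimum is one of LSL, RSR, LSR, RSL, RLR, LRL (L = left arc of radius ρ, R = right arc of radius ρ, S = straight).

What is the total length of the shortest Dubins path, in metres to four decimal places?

Let ψ = atan2(Δy, Δx) = atan2(-18.84, 6.26) = -71.6198° be the start→goal bearing.
Normalize: d = |goal − start| / ρ = 19.852788/1.95 = 10.180917, α = (θ_start − ψ) mod 360° = 64.6198° = 1.127828 rad, β = (θ_goal − ψ) mod 360° = 286.0198° = 4.991987 rad.
Common terms: sin α = 0.903484, cos α = 0.428623, sin β = -0.961166, cos β = 0.275970, cos(α−β) = -0.750111, d² = 103.651072. Work in radians in the unit-radius frame; every candidate has L = ρ·(t + p + q).
LSL: p² = 2 + d² − 2cos(α−β) + 2d(sin α − sin β) = 145.118985; p = √p² = 12.046534; φ = atan2(cos β − cos α, d + sin α − sin β) = -0.012672 rad; t = (φ − α) mod 2π = 5.142685 rad, q = (β − φ) mod 2π = 5.004660 rad → L = 1.95·(5.142685 + 12.046534 + 5.004660) = 1.95·22.193878 = 43.278063 m
RSR: p² = 2 + d² − 2cos(α−β) + 2d(sin β − sin α) = 69.183602; p = √p² = 8.317668; φ = atan2(cos α − cos β, d − sin α + sin β) = 0.018354 rad; t = (α − φ) mod 2π = 1.109475 rad, q = (φ − β) mod 2π = 1.309552 rad → L = 1.95·(1.109475 + 8.317668 + 1.309552) = 1.95·10.736694 = 20.936554 m
LSR: p² = d² − 2 + 2cos(α−β) + 2d(sin α + sin β) = 98.976322; p = √p² = 9.948684; φ = atan2(−cos α − cos β, d + sin α + sin β) − atan2(−2, p) = 0.128898 rad; t = (φ − α) mod 2π = 5.284255 rad, q = (φ − β) mod 2π = 1.420096 rad → L = 1.95·(5.284255 + 9.948684 + 1.420096) = 1.95·16.653035 = 32.473418 m
RSL: p² = d² − 2 + 2cos(α−β) − 2d(sin α + sin β) = 101.325377; p = √p² = 10.066051; φ = atan2(cos α + cos β, d − sin α − sin β) − atan2(2, p) = -0.127424 rad; t = (α − φ) mod 2π = 1.255253 rad, q = (β − φ) mod 2π = 5.119412 rad → L = 1.95·(1.255253 + 10.066051 + 5.119412) = 1.95·16.440715 = 32.059395 m
RLR: c = (6 − d² + 2cos(α−β) + 2d(sin α − sin β))/8 = -7.647950, |c| > 1 → infeasible
LRL: c = (6 − d² + 2cos(α−β) − 2d(sin α − sin β))/8 = -17.139873, |c| > 1 → infeasible
Shortest: RSR with L = 20.936554 m ≈ 20.9366 m

20.9366 m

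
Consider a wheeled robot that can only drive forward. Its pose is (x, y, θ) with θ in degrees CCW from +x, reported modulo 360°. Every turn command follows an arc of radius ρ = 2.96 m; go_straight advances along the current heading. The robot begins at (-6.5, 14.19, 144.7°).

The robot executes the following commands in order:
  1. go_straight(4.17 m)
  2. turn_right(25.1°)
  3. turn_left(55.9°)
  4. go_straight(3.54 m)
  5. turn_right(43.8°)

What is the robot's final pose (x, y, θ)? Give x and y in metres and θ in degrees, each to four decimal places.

(-18.6149, 20.3017, 131.7000°)

set_pose: (x, y, θ) = (-6.5000, 14.1900, 144.7000°), ρ = 2.96
go_straight(4.17): x += 4.17·cos θ, y += 4.17·sin θ → (-9.9033, 16.5997, 144.7000°)
turn_right(25.1°): centre at ρ to the right, rotate −25.1° → (-10.7665, 17.5534, 119.6000°)
turn_left(55.9°): centre at ρ to the left, rotate +55.9° → (-13.1080, 19.0422, 175.5000°)
go_straight(3.54): x += 3.54·cos θ, y += 3.54·sin θ → (-16.6371, 19.3199, 175.5000°)
turn_right(43.8°): centre at ρ to the right, rotate −43.8° → (-18.6149, 20.3017, 131.7000°)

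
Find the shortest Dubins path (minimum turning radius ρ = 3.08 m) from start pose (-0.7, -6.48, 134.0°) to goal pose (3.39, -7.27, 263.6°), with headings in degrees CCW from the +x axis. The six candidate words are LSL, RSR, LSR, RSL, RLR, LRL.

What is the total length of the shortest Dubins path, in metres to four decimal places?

15.5948 m

Let ψ = atan2(Δy, Δx) = atan2(-0.79, 4.09) = -10.9323° be the start→goal bearing.
Normalize: d = |goal − start| / ρ = 4.165597/3.08 = 1.352467, α = (θ_start − ψ) mod 360° = 144.9323° = 2.529546 rad, β = (θ_goal − ψ) mod 360° = 274.5323° = 4.791492 rad.
Common terms: sin α = 0.574544, cos α = -0.818474, sin β = -0.996873, cos β = 0.079021, cos(α−β) = -0.637424, d² = 1.829166. Work in radians in the unit-radius frame; every candidate has L = ρ·(t + p + q).
LSL: p² = 2 + d² − 2cos(α−β) + 2d(sin α − sin β) = 9.354592; p = √p² = 3.058528; φ = atan2(cos β − cos α, d + sin α − sin β) = 0.297823 rad; t = (φ − α) mod 2π = 4.051463 rad, q = (β − φ) mod 2π = 4.493669 rad → L = 3.08·(4.051463 + 3.058528 + 4.493669) = 3.08·11.603660 = 35.739272 m
RSR: p² = 2 + d² − 2cos(α−β) + 2d(sin β − sin α) = 0.853435; p = √p² = 0.923816; φ = atan2(cos α − cos β, d − sin α + sin β) = -1.810080 rad; t = (α − φ) mod 2π = 4.339625 rad, q = (φ − β) mod 2π = 5.964798 rad → L = 3.08·(4.339625 + 0.923816 + 5.964798) = 3.08·11.228240 = 34.582978 m
LSR: p² = d² − 2 + 2cos(α−β) + 2d(sin α + sin β) = -2.588053 < 0 → infeasible
RSL: p² = d² − 2 + 2cos(α−β) − 2d(sin α + sin β) = -0.303311 < 0 → infeasible
RLR: c = (6 − d² + 2cos(α−β) + 2d(sin α − sin β))/8 = 0.893321; p = 2π − arccos c = 5.817069 rad; φ = atan2(cos α − cos β, d − sin α + sin β) = -1.810080 rad; t = (α − φ + p/2) mod 2π = 0.964975 rad, q = (α − β − t + p) mod 2π = 2.590148 rad → L = 3.08·(0.964975 + 5.817069 + 2.590148) = 3.08·9.372192 = 28.866351 m
LRL: c = (6 − d² + 2cos(α−β) − 2d(sin α − sin β))/8 = -0.169324; p = 2π − arccos c = 4.542245 rad; φ = atan2(cos β − cos α, d + sin α − sin β) = 0.297823 rad; t = (φ − α + p/2) mod 2π = 0.039400 rad, q = (β − α − t + p) mod 2π = 0.481606 rad → L = 3.08·(0.039400 + 4.542245 + 0.481606) = 3.08·5.063252 = 15.594816 m
Shortest: LRL with L = 15.594816 m ≈ 15.5948 m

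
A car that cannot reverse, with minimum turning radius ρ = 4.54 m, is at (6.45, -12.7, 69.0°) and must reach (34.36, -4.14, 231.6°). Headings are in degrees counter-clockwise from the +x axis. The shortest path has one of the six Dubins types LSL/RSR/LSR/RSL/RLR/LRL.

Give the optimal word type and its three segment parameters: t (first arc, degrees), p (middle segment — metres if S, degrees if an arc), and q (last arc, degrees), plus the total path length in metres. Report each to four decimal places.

Let ψ = atan2(Δy, Δx) = atan2(8.56, 27.91) = 17.0508° be the start→goal bearing.
Normalize: d = |goal − start| / ρ = 29.193179/4.54 = 6.430216, α = (θ_start − ψ) mod 360° = 51.9492° = 0.906685 rad, β = (θ_goal − ψ) mod 360° = 214.5492° = 3.744590 rad.
Common terms: sin α = 0.787465, cos α = 0.616360, sin β = -0.567114, cos β = -0.823639, cos(α−β) = -0.954240, d² = 41.347673. Work in radians in the unit-radius frame; every candidate has L = ρ·(t + p + q).
LSL: p² = 2 + d² − 2cos(α−β) + 2d(sin α − sin β) = 62.676621; p = √p² = 7.916857; φ = atan2(cos β − cos α, d + sin α − sin β) = -0.182908 rad; t = (φ − α) mod 2π = 5.193592 rad, q = (β − φ) mod 2π = 3.927499 rad → L = 4.54·(5.193592 + 7.916857 + 3.927499) = 4.54·17.037947 = 77.352281 m
RSR: p² = 2 + d² − 2cos(α−β) + 2d(sin β − sin α) = 27.835687; p = √p² = 5.275954; φ = atan2(cos α − cos β, d − sin α + sin β) = 0.276444 rad; t = (α − φ) mod 2π = 0.630241 rad, q = (φ − β) mod 2π = 2.815039 rad → L = 4.54·(0.630241 + 5.275954 + 2.815039) = 4.54·8.721234 = 39.594401 m
LSR: p² = d² − 2 + 2cos(α−β) + 2d(sin α + sin β) = 40.272999; p = √p² = 6.346101; φ = atan2(−cos α − cos β, d + sin α + sin β) − atan2(−2, p) = 0.336458 rad; t = (φ − α) mod 2π = 5.712959 rad, q = (φ − β) mod 2π = 2.875053 rad → L = 4.54·(5.712959 + 6.346101 + 2.875053) = 4.54·14.934113 = 67.800873 m
RSL: p² = d² − 2 + 2cos(α−β) − 2d(sin α + sin β) = 34.605386; p = √p² = 5.882634; φ = atan2(cos α + cos β, d − sin α − sin β) − atan2(2, p) = -0.361091 rad; t = (α − φ) mod 2π = 1.267776 rad, q = (β − φ) mod 2π = 4.105681 rad → L = 4.54·(1.267776 + 5.882634 + 4.105681) = 4.54·11.256091 = 51.102652 m
RLR: c = (6 − d² + 2cos(α−β) + 2d(sin α − sin β))/8 = -2.479461, |c| > 1 → infeasible
LRL: c = (6 − d² + 2cos(α−β) − 2d(sin α − sin β))/8 = -6.834578, |c| > 1 → infeasible
Shortest: RSR with L = 39.594401 m ≈ 39.5944 m
Convert RSR to answer units (arcs ×180/π): t = 0.630241·180/π = 36.1102°, p = ρ·p = 4.54·5.275954 = 23.9528 m, q = 2.815039·180/π = 161.2898°, L = 39.5944 m.

RSR: t = 36.1102°, p = 23.9528 m, q = 161.2898°, L = 39.5944 m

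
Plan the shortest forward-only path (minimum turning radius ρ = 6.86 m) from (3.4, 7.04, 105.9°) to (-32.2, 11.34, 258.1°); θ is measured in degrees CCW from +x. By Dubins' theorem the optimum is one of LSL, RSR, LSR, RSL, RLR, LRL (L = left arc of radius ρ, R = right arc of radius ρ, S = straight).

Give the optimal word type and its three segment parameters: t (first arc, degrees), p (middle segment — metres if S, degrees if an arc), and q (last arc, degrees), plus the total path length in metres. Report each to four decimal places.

LSL: t = 62.0338°, p = 22.7935 m, q = 90.1662°, L = 41.0163 m

Let ψ = atan2(Δy, Δx) = atan2(4.30, -35.60) = 173.1128° be the start→goal bearing.
Normalize: d = |goal − start| / ρ = 35.858751/6.86 = 5.227223, α = (θ_start − ψ) mod 360° = 292.7872° = 5.110101 rad, β = (θ_goal − ψ) mod 360° = 84.9872° = 1.483306 rad.
Common terms: sin α = -0.921950, cos α = 0.387310, sin β = 0.996175, cos β = 0.087378, cos(α−β) = -0.884581, d² = 27.323862. Work in radians in the unit-radius frame; every candidate has L = ρ·(t + p + q).
LSL: p² = 2 + d² − 2cos(α−β) + 2d(sin α − sin β) = 11.040090; p = √p² = 3.322663; φ = atan2(cos β − cos α, d + sin α − sin β) = -0.090391 rad; t = (φ − α) mod 2π = 1.082693 rad, q = (β − φ) mod 2π = 1.573698 rad → L = 6.86·(1.082693 + 3.322663 + 1.573698) = 6.86·5.979054 = 41.016311 m
RSR: p² = 2 + d² − 2cos(α−β) + 2d(sin β − sin α) = 51.145958; p = √p² = 7.151640; φ = atan2(cos α − cos β, d − sin α + sin β) = 0.041951 rad; t = (α − φ) mod 2π = 5.068149 rad, q = (φ − β) mod 2π = 4.841830 rad → L = 6.86·(5.068149 + 7.151640 + 4.841830) = 6.86·17.061620 = 117.042711 m
LSR: p² = d² − 2 + 2cos(α−β) + 2d(sin α + sin β) = 24.330686; p = √p² = 4.932614; φ = atan2(−cos α − cos β, d + sin α + sin β) − atan2(−2, p) = 0.295907 rad; t = (φ − α) mod 2π = 1.468992 rad, q = (φ − β) mod 2π = 5.095786 rad → L = 6.86·(1.468992 + 4.932614 + 5.095786) = 6.86·11.497392 = 78.872112 m
RSL: p² = d² − 2 + 2cos(α−β) − 2d(sin α + sin β) = 22.778714; p = √p² = 4.772705; φ = atan2(cos α + cos β, d − sin α − sin β) − atan2(2, p) = -0.304960 rad; t = (α − φ) mod 2π = 5.415061 rad, q = (β − φ) mod 2π = 1.788267 rad → L = 6.86·(5.415061 + 4.772705 + 1.788267) = 6.86·11.976032 = 82.155583 m
RLR: c = (6 − d² + 2cos(α−β) + 2d(sin α − sin β))/8 = -5.393245, |c| > 1 → infeasible
LRL: c = (6 − d² + 2cos(α−β) − 2d(sin α − sin β))/8 = -0.380011; p = 2π − arccos c = 4.322581 rad; φ = atan2(cos β − cos α, d + sin α − sin β) = -0.090391 rad; t = (φ − α + p/2) mod 2π = 3.243984 rad, q = (β − α − t + p) mod 2π = 3.734988 rad → L = 6.86·(3.243984 + 4.322581 + 3.734988) = 6.86·11.301552 = 77.528649 m
Shortest: LSL with L = 41.016311 m ≈ 41.0163 m
Convert LSL to answer units (arcs ×180/π): t = 1.082693·180/π = 62.0338°, p = ρ·p = 6.86·3.322663 = 22.7935 m, q = 1.573698·180/π = 90.1662°, L = 41.0163 m.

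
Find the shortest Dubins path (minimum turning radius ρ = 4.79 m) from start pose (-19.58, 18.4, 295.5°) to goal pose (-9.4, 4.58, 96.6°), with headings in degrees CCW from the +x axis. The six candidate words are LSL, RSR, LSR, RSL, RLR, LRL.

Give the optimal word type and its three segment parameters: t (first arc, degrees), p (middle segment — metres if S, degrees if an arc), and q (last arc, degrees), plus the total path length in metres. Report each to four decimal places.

Let ψ = atan2(Δy, Δx) = atan2(-13.82, 10.18) = -53.6241° be the start→goal bearing.
Normalize: d = |goal − start| / ρ = 17.164638/4.79 = 3.583432, α = (θ_start − ψ) mod 360° = 349.1241° = 6.093366 rad, β = (θ_goal − ψ) mod 360° = 150.2241° = 2.621906 rad.
Common terms: sin α = -0.188682, cos α = 0.982038, sin β = 0.496608, cos β = -0.867975, cos(α−β) = -0.946085, d² = 12.840983. Work in radians in the unit-radius frame; every candidate has L = ρ·(t + p + q).
LSL: p² = 2 + d² − 2cos(α−β) + 2d(sin α − sin β) = 11.821773; p = √p² = 3.438280; φ = atan2(cos β − cos α, d + sin α − sin β) = -0.568138 rad; t = (φ − α) mod 2π = 5.904867 rad, q = (β − φ) mod 2π = 3.190044 rad → L = 4.79·(5.904867 + 3.438280 + 3.190044) = 4.79·12.533191 = 60.033986 m
RSR: p² = 2 + d² − 2cos(α−β) + 2d(sin β − sin α) = 21.644535; p = √p² = 4.652369; φ = atan2(cos α − cos β, d − sin α + sin β) = 0.408954 rad; t = (α − φ) mod 2π = 5.684412 rad, q = (φ − β) mod 2π = 4.070233 rad → L = 4.79·(5.684412 + 4.652369 + 4.070233) = 4.79·14.407014 = 69.009597 m
LSR: p² = d² − 2 + 2cos(α−β) + 2d(sin α + sin β) = 11.155680; p = √p² = 3.340012; φ = atan2(−cos α − cos β, d + sin α + sin β) − atan2(−2, p) = 0.510233 rad; t = (φ − α) mod 2π = 0.700053 rad, q = (φ − β) mod 2π = 4.171513 rad → L = 4.79·(0.700053 + 3.340012 + 4.171513) = 4.79·8.211578 = 39.333457 m
RSL: p² = d² − 2 + 2cos(α−β) − 2d(sin α + sin β) = 6.741945; p = √p² = 2.596525; φ = atan2(cos α + cos β, d − sin α − sin β) − atan2(2, p) = -0.621533 rad; t = (α − φ) mod 2π = 0.431713 rad, q = (β − φ) mod 2π = 3.243439 rad → L = 4.79·(0.431713 + 2.596525 + 3.243439) = 4.79·6.271677 = 30.041334 m
RLR: c = (6 − d² + 2cos(α−β) + 2d(sin α − sin β))/8 = -1.705567, |c| > 1 → infeasible
LRL: c = (6 − d² + 2cos(α−β) − 2d(sin α − sin β))/8 = -0.477722; p = 2π − arccos c = 4.214330 rad; φ = atan2(cos β − cos α, d + sin α − sin β) = -0.568138 rad; t = (φ − α + p/2) mod 2π = 1.728847 rad, q = (β − α − t + p) mod 2π = 5.297208 rad → L = 4.79·(1.728847 + 4.214330 + 5.297208) = 4.79·11.240385 = 53.841443 m
Shortest: RSL with L = 30.041334 m ≈ 30.0413 m
Convert RSL to answer units (arcs ×180/π): t = 0.431713·180/π = 24.7353°, p = ρ·p = 4.79·2.596525 = 12.4374 m, q = 3.243439·180/π = 185.8353°, L = 30.0413 m.

RSL: t = 24.7353°, p = 12.4374 m, q = 185.8353°, L = 30.0413 m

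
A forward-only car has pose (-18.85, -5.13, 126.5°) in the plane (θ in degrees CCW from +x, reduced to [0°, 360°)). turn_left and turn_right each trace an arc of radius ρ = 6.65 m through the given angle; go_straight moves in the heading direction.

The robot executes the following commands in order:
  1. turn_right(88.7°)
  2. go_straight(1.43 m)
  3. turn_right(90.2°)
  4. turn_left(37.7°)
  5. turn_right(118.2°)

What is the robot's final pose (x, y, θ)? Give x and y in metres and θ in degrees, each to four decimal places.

(-0.3405, -9.5745, 227.1000°)

set_pose: (x, y, θ) = (-18.8500, -5.1300, 126.5000°), ρ = 6.65
turn_right(88.7°): centre at ρ to the right, rotate −88.7° → (-17.5802, 4.0801, 37.8000°)
go_straight(1.43): x += 1.43·cos θ, y += 1.43·sin θ → (-16.4503, 4.9566, 37.8000°)
turn_right(90.2°): centre at ρ to the right, rotate −90.2° → (-7.1057, 3.7595, -52.4000° ≡ 307.6000°)
turn_left(37.7°): centre at ρ to the left, rotate +37.7° → (-3.5245, 1.3846, 345.3000°)
turn_right(118.2°): centre at ρ to the right, rotate −118.2° → (-0.3405, -9.5745, 227.1000°)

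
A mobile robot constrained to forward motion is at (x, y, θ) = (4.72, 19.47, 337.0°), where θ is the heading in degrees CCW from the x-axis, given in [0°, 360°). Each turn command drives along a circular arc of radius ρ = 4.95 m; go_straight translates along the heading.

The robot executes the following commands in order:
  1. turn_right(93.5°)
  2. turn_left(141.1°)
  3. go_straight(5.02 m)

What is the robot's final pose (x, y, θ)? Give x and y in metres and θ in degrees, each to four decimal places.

(18.2707, 8.0852, 24.6000°)

set_pose: (x, y, θ) = (4.7200, 19.4700, 337.0000°), ρ = 4.95
turn_right(93.5°): centre at ρ to the right, rotate −93.5° → (7.2158, 12.7048, 243.5000°)
turn_left(141.1°): centre at ρ to the left, rotate +141.1° → (13.7063, 5.9954, 384.6000° ≡ 24.6000°)
go_straight(5.02): x += 5.02·cos θ, y += 5.02·sin θ → (18.2707, 8.0852, 24.6000°)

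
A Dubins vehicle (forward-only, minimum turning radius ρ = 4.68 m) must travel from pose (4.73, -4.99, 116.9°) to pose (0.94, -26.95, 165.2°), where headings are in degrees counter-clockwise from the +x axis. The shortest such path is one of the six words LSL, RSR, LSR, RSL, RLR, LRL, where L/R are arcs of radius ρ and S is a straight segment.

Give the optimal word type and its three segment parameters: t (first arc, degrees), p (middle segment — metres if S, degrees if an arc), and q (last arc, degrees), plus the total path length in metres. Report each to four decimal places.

LSR: t = 196.4185°, p = 12.2279 m, q = 148.1185°, L = 40.3702 m

Let ψ = atan2(Δy, Δx) = atan2(-21.96, -3.79) = -99.7920° be the start→goal bearing.
Normalize: d = |goal − start| / ρ = 22.284652/4.68 = 4.761678, α = (θ_start − ψ) mod 360° = 216.6920° = 3.781989 rad, β = (θ_goal − ψ) mod 360° = 264.9920° = 4.624983 rad.
Common terms: sin α = -0.597513, cos α = -0.801859, sin β = -0.996183, cos β = -0.087295, cos(α−β) = 0.665230, d² = 22.673575. Work in radians in the unit-radius frame; every candidate has L = ρ·(t + p + q).
LSL: p² = 2 + d² − 2cos(α−β) + 2d(sin α − sin β) = 27.139781; p = √p² = 5.209586; φ = atan2(cos β − cos α, d + sin α − sin β) = 0.137597 rad; t = (φ − α) mod 2π = 2.638793 rad, q = (β − φ) mod 2π = 4.487386 rad → L = 4.68·(2.638793 + 5.209586 + 4.487386) = 4.68·12.335765 = 57.731380 m
RSR: p² = 2 + d² − 2cos(α−β) + 2d(sin β − sin α) = 19.546446; p = √p² = 4.421136; φ = atan2(cos α − cos β, d − sin α + sin β) = -0.162337 rad; t = (α − φ) mod 2π = 3.944326 rad, q = (φ − β) mod 2π = 1.495865 rad → L = 4.68·(3.944326 + 4.421136 + 1.495865) = 4.68·9.861328 = 46.151013 m
LSR: p² = d² − 2 + 2cos(α−β) + 2d(sin α + sin β) = 6.826702; p = √p² = 2.612796; φ = atan2(−cos α − cos β, d + sin α + sin β) − atan2(−2, p) = 0.926953 rad; t = (φ − α) mod 2π = 3.428149 rad, q = (φ − β) mod 2π = 2.585155 rad → L = 4.68·(3.428149 + 2.612796 + 2.585155) = 4.68·8.626101 = 40.370151 m
RSL: p² = d² − 2 + 2cos(α−β) − 2d(sin α + sin β) = 37.181369; p = √p² = 6.097653; φ = atan2(cos α + cos β, d − sin α − sin β) − atan2(2, p) = -0.455942 rad; t = (α − φ) mod 2π = 4.237931 rad, q = (β − φ) mod 2π = 5.080925 rad → L = 4.68·(4.237931 + 6.097653 + 5.080925) = 4.68·15.416509 = 72.149262 m
RLR: c = (6 − d² + 2cos(α−β) + 2d(sin α − sin β))/8 = -1.443306, |c| > 1 → infeasible
LRL: c = (6 − d² + 2cos(α−β) − 2d(sin α − sin β))/8 = -2.392473, |c| > 1 → infeasible
Shortest: LSR with L = 40.370151 m ≈ 40.3702 m
Convert LSR to answer units (arcs ×180/π): t = 3.428149·180/π = 196.4185°, p = ρ·p = 4.68·2.612796 = 12.2279 m, q = 2.585155·180/π = 148.1185°, L = 40.3702 m.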